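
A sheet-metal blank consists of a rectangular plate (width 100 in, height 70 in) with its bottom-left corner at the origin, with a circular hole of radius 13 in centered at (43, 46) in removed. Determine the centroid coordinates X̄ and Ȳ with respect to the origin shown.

plate: A = 100 × 70 = 7000.00, centroid at (50.00, 35.00).
hole: A = −π·13² = -530.93, centroid at (43.00, 46.00).
ΣA = 6469.07 in², ΣAX̄ = 327170.05 in³, ΣAȲ = 220577.26 in³.
X̄ = 327170.05/6469.07 = 50.57 in; Ȳ = 220577.26/6469.07 = 34.10 in.

X̄ = 50.57 in, Ȳ = 34.10 in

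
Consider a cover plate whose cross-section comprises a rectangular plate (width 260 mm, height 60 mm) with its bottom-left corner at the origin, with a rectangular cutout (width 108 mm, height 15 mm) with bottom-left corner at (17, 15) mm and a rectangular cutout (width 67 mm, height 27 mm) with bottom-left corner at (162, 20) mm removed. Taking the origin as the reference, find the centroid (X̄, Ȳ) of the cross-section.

plate: A = 260 × 60 = 15600.00, centroid at (130.00, 30.00).
hole 1: A = −(108 × 15) = -1620.00, centroid at (71.00, 22.50).
hole 2: A = −(67 × 27) = -1809.00, centroid at (195.50, 33.50).
ΣA = 12171.00 mm²
ΣAX̄ = (15600.00)(130.00) + (-1620.00)(71.00) + (-1809.00)(195.50) = 1559320.50 mm³
ΣAȲ = (15600.00)(30.00) + (-1620.00)(22.50) + (-1809.00)(33.50) = 370948.50 mm³
X̄ = 1559320.50 / 12171.00 = 128.12 mm
Ȳ = 370948.50 / 12171.00 = 30.48 mm

X̄ = 128.12 mm, Ȳ = 30.48 mm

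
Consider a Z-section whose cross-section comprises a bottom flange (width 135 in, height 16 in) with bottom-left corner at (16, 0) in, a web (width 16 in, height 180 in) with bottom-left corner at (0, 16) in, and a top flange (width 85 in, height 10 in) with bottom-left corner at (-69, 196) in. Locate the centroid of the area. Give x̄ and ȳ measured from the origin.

bottom flange: A = 135 × 16 = 2160.00, centroid at (83.50, 8.00).
web: A = 16 × 180 = 2880.00, centroid at (8.00, 106.00).
top flange: A = 85 × 10 = 850.00, centroid at (-26.50, 201.00).
ΣA = 5890.00 in², ΣAx̄ = 180875.00 in³, ΣAȳ = 493410.00 in³.
x̄ = 180875.00/5890.00 = 30.71 in; ȳ = 493410.00/5890.00 = 83.77 in.

x̄ = 30.71 in, ȳ = 83.77 in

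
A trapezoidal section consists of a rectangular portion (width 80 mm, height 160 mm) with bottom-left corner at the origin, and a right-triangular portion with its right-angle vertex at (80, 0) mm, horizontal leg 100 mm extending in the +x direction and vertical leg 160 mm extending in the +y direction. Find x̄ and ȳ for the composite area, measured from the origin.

rectangular portion: A = 80 × 160 = 12800.00, centroid at (40.00, 80.00).
triangular portion: A = ½·100·160 = 8000.00, centroid at (113.33, 53.33).
ΣA = 20800.00 mm²
ΣAx̄ = (12800.00)(40.00) + (8000.00)(113.33) = 1418666.67 mm³
ΣAȳ = (12800.00)(80.00) + (8000.00)(53.33) = 1450666.67 mm³
x̄ = 1418666.67 / 20800.00 = 68.21 mm
ȳ = 1450666.67 / 20800.00 = 69.74 mm

x̄ = 68.21 mm, ȳ = 69.74 mm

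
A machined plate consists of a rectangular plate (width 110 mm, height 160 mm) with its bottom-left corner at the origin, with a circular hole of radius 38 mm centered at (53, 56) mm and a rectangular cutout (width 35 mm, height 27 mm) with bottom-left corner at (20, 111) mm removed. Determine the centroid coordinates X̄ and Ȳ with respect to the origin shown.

X̄ = 57.11 mm, Ȳ = 85.51 mm

Part | A | x̄ᵢ | ȳᵢ | A·x̄ᵢ | A·ȳᵢ
plate | 17600.00 | 55.00 | 80.00 | 968000.00 | 1408000.00
hole 1 | -4536.46 | 53.00 | 56.00 | -240432.37 | -254041.75
hole 2 | -945.00 | 37.50 | 124.50 | -35437.50 | -117652.50
Σ | 12118.54 |  |  | 692130.13 | 1036305.75
X̄ = 692130.13 / 12118.54 = 57.11 mm
Ȳ = 1036305.75 / 12118.54 = 85.51 mm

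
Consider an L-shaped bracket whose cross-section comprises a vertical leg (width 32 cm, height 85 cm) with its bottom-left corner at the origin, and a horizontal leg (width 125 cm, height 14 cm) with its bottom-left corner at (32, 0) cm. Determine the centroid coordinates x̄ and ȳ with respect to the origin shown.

x̄ = 46.73 cm, ȳ = 28.60 cm

vertical leg: A = 32 × 85 = 2720.00, centroid at (16.00, 42.50).
horizontal leg: A = 125 × 14 = 1750.00, centroid at (94.50, 7.00).
ΣA = 4470.00 cm²
ΣAx̄ = (2720.00)(16.00) + (1750.00)(94.50) = 208895.00 cm³
ΣAȳ = (2720.00)(42.50) + (1750.00)(7.00) = 127850.00 cm³
x̄ = 208895.00 / 4470.00 = 46.73 cm
ȳ = 127850.00 / 4470.00 = 28.60 cm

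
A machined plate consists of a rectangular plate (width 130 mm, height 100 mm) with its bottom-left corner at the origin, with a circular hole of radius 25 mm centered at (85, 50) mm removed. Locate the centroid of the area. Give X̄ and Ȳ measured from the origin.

plate: A = 130 × 100 = 13000.00, centroid at (65.00, 50.00).
hole: A = −π·25² = -1963.50, centroid at (85.00, 50.00).
ΣA = 11036.50 mm², ΣAX̄ = 678102.89 mm³, ΣAȲ = 551825.23 mm³.
X̄ = 678102.89/11036.50 = 61.44 mm; Ȳ = 551825.23/11036.50 = 50.00 mm.

X̄ = 61.44 mm, Ȳ = 50.00 mm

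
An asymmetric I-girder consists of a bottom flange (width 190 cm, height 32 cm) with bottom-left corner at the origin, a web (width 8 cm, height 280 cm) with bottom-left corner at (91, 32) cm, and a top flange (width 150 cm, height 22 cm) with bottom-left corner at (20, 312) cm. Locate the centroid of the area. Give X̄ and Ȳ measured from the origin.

X̄ = 95.00 cm, Ȳ = 133.26 cm

bottom flange: A = 190 × 32 = 6080.00, centroid at (95.00, 16.00).
web: A = 8 × 280 = 2240.00, centroid at (95.00, 172.00).
top flange: A = 150 × 22 = 3300.00, centroid at (95.00, 323.00).
ΣA = 11620.00 cm²
ΣAX̄ = (6080.00)(95.00) + (2240.00)(95.00) + (3300.00)(95.00) = 1103900.00 cm³
ΣAȲ = (6080.00)(16.00) + (2240.00)(172.00) + (3300.00)(323.00) = 1548460.00 cm³
X̄ = 1103900.00 / 11620.00 = 95.00 cm
Ȳ = 1548460.00 / 11620.00 = 133.26 cm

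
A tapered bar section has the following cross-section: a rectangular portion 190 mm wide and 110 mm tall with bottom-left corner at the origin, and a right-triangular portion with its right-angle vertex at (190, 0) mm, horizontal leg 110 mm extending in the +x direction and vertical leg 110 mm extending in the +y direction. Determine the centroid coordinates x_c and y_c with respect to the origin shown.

rectangular portion: A = 190 × 110 = 20900.00, centroid at (95.00, 55.00).
triangular portion: A = ½·110·110 = 6050.00, centroid at (226.67, 36.67).
ΣA = 26950.00 mm²
ΣAx_c = (20900.00)(95.00) + (6050.00)(226.67) = 3356833.33 mm³
ΣAy_c = (20900.00)(55.00) + (6050.00)(36.67) = 1371333.33 mm³
x_c = 3356833.33 / 26950.00 = 124.56 mm
y_c = 1371333.33 / 26950.00 = 50.88 mm

x_c = 124.56 mm, y_c = 50.88 mm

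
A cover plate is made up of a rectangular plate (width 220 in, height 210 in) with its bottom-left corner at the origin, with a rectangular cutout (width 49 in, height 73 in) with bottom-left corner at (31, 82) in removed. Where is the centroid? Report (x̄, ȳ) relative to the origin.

Part | A | x̄ᵢ | ȳᵢ | A·x̄ᵢ | A·ȳᵢ
plate | 46200.00 | 110.00 | 105.00 | 5082000.00 | 4851000.00
hole | -3577.00 | 55.50 | 118.50 | -198523.50 | -423874.50
Σ | 42623.00 |  |  | 4883476.50 | 4427125.50
x̄ = 4883476.50 / 42623.00 = 114.57 in
ȳ = 4427125.50 / 42623.00 = 103.87 in

x̄ = 114.57 in, ȳ = 103.87 in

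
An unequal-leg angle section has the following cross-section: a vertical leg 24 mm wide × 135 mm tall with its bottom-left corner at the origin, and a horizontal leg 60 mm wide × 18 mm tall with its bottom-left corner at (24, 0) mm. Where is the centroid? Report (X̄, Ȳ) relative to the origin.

vertical leg: A = 24 × 135 = 3240.00, centroid at (12.00, 67.50).
horizontal leg: A = 60 × 18 = 1080.00, centroid at (54.00, 9.00).
ΣA = 4320.00 mm²
ΣAX̄ = (3240.00)(12.00) + (1080.00)(54.00) = 97200.00 mm³
ΣAȲ = (3240.00)(67.50) + (1080.00)(9.00) = 228420.00 mm³
X̄ = 97200.00 / 4320.00 = 22.50 mm
Ȳ = 228420.00 / 4320.00 = 52.88 mm

X̄ = 22.50 mm, Ȳ = 52.88 mm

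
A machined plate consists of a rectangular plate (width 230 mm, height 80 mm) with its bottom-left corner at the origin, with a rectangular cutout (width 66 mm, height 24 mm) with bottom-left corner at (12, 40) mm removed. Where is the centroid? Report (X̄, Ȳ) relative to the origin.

plate: A = 230 × 80 = 18400.00, centroid at (115.00, 40.00).
hole: A = −(66 × 24) = -1584.00, centroid at (45.00, 52.00).
ΣA = 16816.00 mm²
ΣAX̄ = (18400.00)(115.00) + (-1584.00)(45.00) = 2044720.00 mm³
ΣAȲ = (18400.00)(40.00) + (-1584.00)(52.00) = 653632.00 mm³
X̄ = 2044720.00 / 16816.00 = 121.59 mm
Ȳ = 653632.00 / 16816.00 = 38.87 mm

X̄ = 121.59 mm, Ȳ = 38.87 mm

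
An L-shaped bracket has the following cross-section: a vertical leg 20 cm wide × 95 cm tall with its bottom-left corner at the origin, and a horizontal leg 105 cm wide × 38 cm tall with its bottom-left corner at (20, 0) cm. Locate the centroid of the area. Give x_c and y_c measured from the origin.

x_c = 52.34 cm, y_c = 28.19 cm

vertical leg: A = 20 × 95 = 1900.00, centroid at (10.00, 47.50).
horizontal leg: A = 105 × 38 = 3990.00, centroid at (72.50, 19.00).
ΣA = 5890.00 cm²
ΣAx_c = (1900.00)(10.00) + (3990.00)(72.50) = 308275.00 cm³
ΣAy_c = (1900.00)(47.50) + (3990.00)(19.00) = 166060.00 cm³
x_c = 308275.00 / 5890.00 = 52.34 cm
y_c = 166060.00 / 5890.00 = 28.19 cm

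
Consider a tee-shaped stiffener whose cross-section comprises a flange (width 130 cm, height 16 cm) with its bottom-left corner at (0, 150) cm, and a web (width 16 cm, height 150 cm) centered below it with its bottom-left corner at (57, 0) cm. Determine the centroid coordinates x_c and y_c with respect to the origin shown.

Part | A | x̄ᵢ | ȳᵢ | A·x̄ᵢ | A·ȳᵢ
web | 2400.00 | 65.00 | 75.00 | 156000.00 | 180000.00
flange | 2080.00 | 65.00 | 158.00 | 135200.00 | 328640.00
Σ | 4480.00 |  |  | 291200.00 | 508640.00
x_c = 291200.00 / 4480.00 = 65.00 cm
y_c = 508640.00 / 4480.00 = 113.54 cm

x_c = 65.00 cm, y_c = 113.54 cm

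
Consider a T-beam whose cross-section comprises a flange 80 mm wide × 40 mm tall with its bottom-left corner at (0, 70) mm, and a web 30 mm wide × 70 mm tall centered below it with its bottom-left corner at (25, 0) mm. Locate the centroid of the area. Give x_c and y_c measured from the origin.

x_c = 40.00 mm, y_c = 68.21 mm

Part | A | x̄ᵢ | ȳᵢ | A·x̄ᵢ | A·ȳᵢ
web | 2100.00 | 40.00 | 35.00 | 84000.00 | 73500.00
flange | 3200.00 | 40.00 | 90.00 | 128000.00 | 288000.00
Σ | 5300.00 |  |  | 212000.00 | 361500.00
x_c = 212000.00 / 5300.00 = 40.00 mm
y_c = 361500.00 / 5300.00 = 68.21 mm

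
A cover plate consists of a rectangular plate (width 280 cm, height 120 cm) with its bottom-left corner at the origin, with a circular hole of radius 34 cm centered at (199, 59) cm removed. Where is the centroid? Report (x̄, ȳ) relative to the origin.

x̄ = 132.85 cm, ȳ = 60.12 cm

plate: A = 280 × 120 = 33600.00, centroid at (140.00, 60.00).
hole: A = −π·34² = -3631.68, centroid at (199.00, 59.00).
ΣA = 29968.32 cm²
ΣAx̄ = (33600.00)(140.00) + (-3631.68)(199.00) = 3981295.46 cm³
ΣAȳ = (33600.00)(60.00) + (-3631.68)(59.00) = 1801730.81 cm³
x̄ = 3981295.46 / 29968.32 = 132.85 cm
ȳ = 1801730.81 / 29968.32 = 60.12 cm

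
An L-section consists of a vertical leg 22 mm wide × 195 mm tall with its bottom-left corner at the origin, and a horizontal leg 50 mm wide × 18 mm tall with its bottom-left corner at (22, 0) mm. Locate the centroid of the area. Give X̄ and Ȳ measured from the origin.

X̄ = 17.24 mm, Ȳ = 82.15 mm

vertical leg: A = 22 × 195 = 4290.00, centroid at (11.00, 97.50).
horizontal leg: A = 50 × 18 = 900.00, centroid at (47.00, 9.00).
ΣA = 5190.00 mm², ΣAX̄ = 89490.00 mm³, ΣAȲ = 426375.00 mm³.
X̄ = 89490.00/5190.00 = 17.24 mm; Ȳ = 426375.00/5190.00 = 82.15 mm.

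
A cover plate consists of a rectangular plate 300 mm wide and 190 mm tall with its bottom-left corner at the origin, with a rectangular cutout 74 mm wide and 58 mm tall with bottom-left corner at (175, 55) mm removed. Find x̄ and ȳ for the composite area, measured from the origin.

Part | A | x̄ᵢ | ȳᵢ | A·x̄ᵢ | A·ȳᵢ
plate | 57000.00 | 150.00 | 95.00 | 8550000.00 | 5415000.00
hole | -4292.00 | 212.00 | 84.00 | -909904.00 | -360528.00
Σ | 52708.00 |  |  | 7640096.00 | 5054472.00
x̄ = 7640096.00 / 52708.00 = 144.95 mm
ȳ = 5054472.00 / 52708.00 = 95.90 mm

x̄ = 144.95 mm, ȳ = 95.90 mm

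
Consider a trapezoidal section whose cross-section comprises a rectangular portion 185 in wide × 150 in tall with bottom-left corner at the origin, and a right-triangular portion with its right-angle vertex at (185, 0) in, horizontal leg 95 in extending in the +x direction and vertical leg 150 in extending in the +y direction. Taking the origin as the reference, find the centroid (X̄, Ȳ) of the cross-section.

X̄ = 117.87 in, Ȳ = 69.89 in

Part | A | x̄ᵢ | ȳᵢ | A·x̄ᵢ | A·ȳᵢ
rectangular portion | 27750.00 | 92.50 | 75.00 | 2566875.00 | 2081250.00
triangular portion | 7125.00 | 216.67 | 50.00 | 1543750.00 | 356250.00
Σ | 34875.00 |  |  | 4110625.00 | 2437500.00
X̄ = 4110625.00 / 34875.00 = 117.87 in
Ȳ = 2437500.00 / 34875.00 = 69.89 in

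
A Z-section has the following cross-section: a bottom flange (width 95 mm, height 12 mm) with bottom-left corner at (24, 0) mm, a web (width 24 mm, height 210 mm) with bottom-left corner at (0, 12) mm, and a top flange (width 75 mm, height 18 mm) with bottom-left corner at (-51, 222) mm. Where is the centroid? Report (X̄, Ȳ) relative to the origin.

bottom flange: A = 95 × 12 = 1140.00, centroid at (71.50, 6.00).
web: A = 24 × 210 = 5040.00, centroid at (12.00, 117.00).
top flange: A = 75 × 18 = 1350.00, centroid at (-13.50, 231.00).
ΣA = 7530.00 mm², ΣAX̄ = 123765.00 mm³, ΣAȲ = 908370.00 mm³.
X̄ = 123765.00/7530.00 = 16.44 mm; Ȳ = 908370.00/7530.00 = 120.63 mm.

X̄ = 16.44 mm, Ȳ = 120.63 mm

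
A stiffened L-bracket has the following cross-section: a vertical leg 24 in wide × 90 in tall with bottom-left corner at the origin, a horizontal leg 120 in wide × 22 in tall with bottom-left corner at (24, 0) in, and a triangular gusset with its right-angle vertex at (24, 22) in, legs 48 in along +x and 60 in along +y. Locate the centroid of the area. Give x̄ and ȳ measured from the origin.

vertical leg: A = 24 × 90 = 2160.00, centroid at (12.00, 45.00).
horizontal leg: A = 120 × 22 = 2640.00, centroid at (84.00, 11.00).
gusset: A = ½·48·60 = 1440.00, centroid at (40.00, 42.00).
ΣA = 6240.00 in²
ΣAx̄ = (2160.00)(12.00) + (2640.00)(84.00) + (1440.00)(40.00) = 305280.00 in³
ΣAȳ = (2160.00)(45.00) + (2640.00)(11.00) + (1440.00)(42.00) = 186720.00 in³
x̄ = 305280.00 / 6240.00 = 48.92 in
ȳ = 186720.00 / 6240.00 = 29.92 in

x̄ = 48.92 in, ȳ = 29.92 in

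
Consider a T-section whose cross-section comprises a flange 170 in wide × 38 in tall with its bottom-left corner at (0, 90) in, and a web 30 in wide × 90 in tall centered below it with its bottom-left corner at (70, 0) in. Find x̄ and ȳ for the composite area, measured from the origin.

web: A = 30 × 90 = 2700.00, centroid at (85.00, 45.00).
flange: A = 170 × 38 = 6460.00, centroid at (85.00, 109.00).
ΣA = 9160.00 in², ΣAx̄ = 778600.00 in³, ΣAȳ = 825640.00 in³.
x̄ = 778600.00/9160.00 = 85.00 in; ȳ = 825640.00/9160.00 = 90.14 in.

x̄ = 85.00 in, ȳ = 90.14 in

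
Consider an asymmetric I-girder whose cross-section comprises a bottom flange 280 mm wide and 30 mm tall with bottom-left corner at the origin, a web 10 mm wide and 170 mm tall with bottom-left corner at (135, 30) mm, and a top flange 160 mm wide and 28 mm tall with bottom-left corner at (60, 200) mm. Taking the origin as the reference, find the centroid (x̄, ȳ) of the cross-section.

x̄ = 140.00 mm, ȳ = 87.81 mm

bottom flange: A = 280 × 30 = 8400.00, centroid at (140.00, 15.00).
web: A = 10 × 170 = 1700.00, centroid at (140.00, 115.00).
top flange: A = 160 × 28 = 4480.00, centroid at (140.00, 214.00).
ΣA = 14580.00 mm², ΣAx̄ = 2041200.00 mm³, ΣAȳ = 1280220.00 mm³.
x̄ = 2041200.00/14580.00 = 140.00 mm; ȳ = 1280220.00/14580.00 = 87.81 mm.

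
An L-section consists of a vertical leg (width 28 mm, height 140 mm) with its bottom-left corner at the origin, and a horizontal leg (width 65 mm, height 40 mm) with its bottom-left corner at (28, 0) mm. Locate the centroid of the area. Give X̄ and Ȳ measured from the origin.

vertical leg: A = 28 × 140 = 3920.00, centroid at (14.00, 70.00).
horizontal leg: A = 65 × 40 = 2600.00, centroid at (60.50, 20.00).
ΣA = 6520.00 mm², ΣAX̄ = 212180.00 mm³, ΣAȲ = 326400.00 mm³.
X̄ = 212180.00/6520.00 = 32.54 mm; Ȳ = 326400.00/6520.00 = 50.06 mm.

X̄ = 32.54 mm, Ȳ = 50.06 mm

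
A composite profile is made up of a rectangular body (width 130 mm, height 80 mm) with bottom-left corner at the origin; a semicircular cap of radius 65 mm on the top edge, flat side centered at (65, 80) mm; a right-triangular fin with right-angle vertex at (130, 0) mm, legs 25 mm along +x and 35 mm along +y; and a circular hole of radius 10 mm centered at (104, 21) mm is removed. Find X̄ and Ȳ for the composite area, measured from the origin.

rectangular body: A = 130 × 80 = 10400.00, centroid at (65.00, 40.00).
semicircular top: A = ½π·65² = 6636.61, centroid at (65.00, 107.59).
triangular fin: A = ½·25·35 = 437.50, centroid at (138.33, 11.67).
hole: A = −π·10² = -314.16, centroid at (104.00, 21.00).
ΣA = 17159.96 mm²
ΣAX̄ = (10400.00)(65.00) + (6636.61)(65.00) + (437.50)(138.33) + (-314.16)(104.00) = 1135228.21 mm³
ΣAȲ = (10400.00)(40.00) + (6636.61)(107.59) + (437.50)(11.67) + (-314.16)(21.00) = 1128519.31 mm³
X̄ = 1135228.21 / 17159.96 = 66.16 mm
Ȳ = 1128519.31 / 17159.96 = 65.76 mm

X̄ = 66.16 mm, Ȳ = 65.76 mm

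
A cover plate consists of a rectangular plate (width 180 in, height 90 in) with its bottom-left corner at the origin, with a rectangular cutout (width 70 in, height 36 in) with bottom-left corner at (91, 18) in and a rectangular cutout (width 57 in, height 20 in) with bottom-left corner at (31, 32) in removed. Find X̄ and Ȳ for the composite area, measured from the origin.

X̄ = 85.54 in, Ȳ = 47.08 in

Part | A | x̄ᵢ | ȳᵢ | A·x̄ᵢ | A·ȳᵢ
plate | 16200.00 | 90.00 | 45.00 | 1458000.00 | 729000.00
hole 1 | -2520.00 | 126.00 | 36.00 | -317520.00 | -90720.00
hole 2 | -1140.00 | 59.50 | 42.00 | -67830.00 | -47880.00
Σ | 12540.00 |  |  | 1072650.00 | 590400.00
X̄ = 1072650.00 / 12540.00 = 85.54 in
Ȳ = 590400.00 / 12540.00 = 47.08 in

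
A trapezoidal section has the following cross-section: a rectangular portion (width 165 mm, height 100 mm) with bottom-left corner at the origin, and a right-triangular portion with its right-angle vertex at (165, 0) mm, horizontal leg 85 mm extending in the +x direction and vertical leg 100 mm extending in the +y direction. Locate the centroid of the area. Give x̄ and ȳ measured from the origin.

x̄ = 105.20 mm, ȳ = 46.59 mm

rectangular portion: A = 165 × 100 = 16500.00, centroid at (82.50, 50.00).
triangular portion: A = ½·85·100 = 4250.00, centroid at (193.33, 33.33).
ΣA = 20750.00 mm², ΣAx̄ = 2182916.67 mm³, ΣAȳ = 966666.67 mm³.
x̄ = 2182916.67/20750.00 = 105.20 mm; ȳ = 966666.67/20750.00 = 46.59 mm.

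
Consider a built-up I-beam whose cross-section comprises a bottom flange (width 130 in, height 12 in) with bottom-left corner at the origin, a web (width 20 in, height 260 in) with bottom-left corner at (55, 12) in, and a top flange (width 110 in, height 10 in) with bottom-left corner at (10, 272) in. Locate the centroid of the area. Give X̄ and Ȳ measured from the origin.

bottom flange: A = 130 × 12 = 1560.00, centroid at (65.00, 6.00).
web: A = 20 × 260 = 5200.00, centroid at (65.00, 142.00).
top flange: A = 110 × 10 = 1100.00, centroid at (65.00, 277.00).
ΣA = 7860.00 in², ΣAX̄ = 510900.00 in³, ΣAȲ = 1052460.00 in³.
X̄ = 510900.00/7860.00 = 65.00 in; Ȳ = 1052460.00/7860.00 = 133.90 in.

X̄ = 65.00 in, Ȳ = 133.90 in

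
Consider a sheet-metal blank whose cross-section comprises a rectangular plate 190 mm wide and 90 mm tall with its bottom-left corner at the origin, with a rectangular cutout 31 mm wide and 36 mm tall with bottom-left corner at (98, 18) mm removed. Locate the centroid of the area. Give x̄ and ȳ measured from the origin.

plate: A = 190 × 90 = 17100.00, centroid at (95.00, 45.00).
hole: A = −(31 × 36) = -1116.00, centroid at (113.50, 36.00).
ΣA = 15984.00 mm², ΣAx̄ = 1497834.00 mm³, ΣAȳ = 729324.00 mm³.
x̄ = 1497834.00/15984.00 = 93.71 mm; ȳ = 729324.00/15984.00 = 45.63 mm.

x̄ = 93.71 mm, ȳ = 45.63 mm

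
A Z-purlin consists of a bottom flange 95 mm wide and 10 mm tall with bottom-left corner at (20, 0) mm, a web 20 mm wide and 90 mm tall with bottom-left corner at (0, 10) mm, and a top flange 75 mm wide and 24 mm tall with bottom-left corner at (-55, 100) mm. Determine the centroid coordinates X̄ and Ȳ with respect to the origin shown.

Part | A | x̄ᵢ | ȳᵢ | A·x̄ᵢ | A·ȳᵢ
bottom flange | 950.00 | 67.50 | 5.00 | 64125.00 | 4750.00
web | 1800.00 | 10.00 | 55.00 | 18000.00 | 99000.00
top flange | 1800.00 | -17.50 | 112.00 | -31500.00 | 201600.00
Σ | 4550.00 |  |  | 50625.00 | 305350.00
X̄ = 50625.00 / 4550.00 = 11.13 mm
Ȳ = 305350.00 / 4550.00 = 67.11 mm

X̄ = 11.13 mm, Ȳ = 67.11 mm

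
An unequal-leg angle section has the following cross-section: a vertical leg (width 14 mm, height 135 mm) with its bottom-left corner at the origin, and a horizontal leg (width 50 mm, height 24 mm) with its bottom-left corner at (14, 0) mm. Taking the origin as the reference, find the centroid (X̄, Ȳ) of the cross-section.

vertical leg: A = 14 × 135 = 1890.00, centroid at (7.00, 67.50).
horizontal leg: A = 50 × 24 = 1200.00, centroid at (39.00, 12.00).
ΣA = 3090.00 mm²
ΣAX̄ = (1890.00)(7.00) + (1200.00)(39.00) = 60030.00 mm³
ΣAȲ = (1890.00)(67.50) + (1200.00)(12.00) = 141975.00 mm³
X̄ = 60030.00 / 3090.00 = 19.43 mm
Ȳ = 141975.00 / 3090.00 = 45.95 mm

X̄ = 19.43 mm, Ȳ = 45.95 mm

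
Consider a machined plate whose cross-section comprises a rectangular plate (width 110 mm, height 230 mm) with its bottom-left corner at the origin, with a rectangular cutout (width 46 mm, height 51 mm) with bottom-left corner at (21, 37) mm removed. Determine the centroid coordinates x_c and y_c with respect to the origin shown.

plate: A = 110 × 230 = 25300.00, centroid at (55.00, 115.00).
hole: A = −(46 × 51) = -2346.00, centroid at (44.00, 62.50).
ΣA = 22954.00 mm²
ΣAx_c = (25300.00)(55.00) + (-2346.00)(44.00) = 1288276.00 mm³
ΣAy_c = (25300.00)(115.00) + (-2346.00)(62.50) = 2762875.00 mm³
x_c = 1288276.00 / 22954.00 = 56.12 mm
y_c = 2762875.00 / 22954.00 = 120.37 mm

x_c = 56.12 mm, y_c = 120.37 mm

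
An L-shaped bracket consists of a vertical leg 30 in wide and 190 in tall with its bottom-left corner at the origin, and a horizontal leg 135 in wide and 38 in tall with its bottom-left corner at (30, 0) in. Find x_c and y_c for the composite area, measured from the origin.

vertical leg: A = 30 × 190 = 5700.00, centroid at (15.00, 95.00).
horizontal leg: A = 135 × 38 = 5130.00, centroid at (97.50, 19.00).
ΣA = 10830.00 in², ΣAx_c = 585675.00 in³, ΣAy_c = 638970.00 in³.
x_c = 585675.00/10830.00 = 54.08 in; y_c = 638970.00/10830.00 = 59.00 in.

x_c = 54.08 in, y_c = 59.00 in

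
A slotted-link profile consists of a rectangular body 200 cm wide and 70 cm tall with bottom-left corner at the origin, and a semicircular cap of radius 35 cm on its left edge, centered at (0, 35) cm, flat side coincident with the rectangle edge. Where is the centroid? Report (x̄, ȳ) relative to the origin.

x̄ = 86.12 cm, ȳ = 35.00 cm

rectangular body: A = 200 × 70 = 14000.00, centroid at (100.00, 35.00).
semicircular end: A = ½π·35² = 1924.23, centroid at (-14.85, 35.00).
ΣA = 15924.23 cm², ΣAx̄ = 1371416.67 cm³, ΣAȳ = 557347.89 cm³.
x̄ = 1371416.67/15924.23 = 86.12 cm; ȳ = 557347.89/15924.23 = 35.00 cm.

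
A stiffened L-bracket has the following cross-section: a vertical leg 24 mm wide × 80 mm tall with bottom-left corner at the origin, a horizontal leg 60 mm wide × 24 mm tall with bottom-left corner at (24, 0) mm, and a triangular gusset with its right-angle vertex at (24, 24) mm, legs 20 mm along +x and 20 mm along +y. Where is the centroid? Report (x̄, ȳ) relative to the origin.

vertical leg: A = 24 × 80 = 1920.00, centroid at (12.00, 40.00).
horizontal leg: A = 60 × 24 = 1440.00, centroid at (54.00, 12.00).
gusset: A = ½·20·20 = 200.00, centroid at (30.67, 30.67).
ΣA = 3560.00 mm²
ΣAx̄ = (1920.00)(12.00) + (1440.00)(54.00) + (200.00)(30.67) = 106933.33 mm³
ΣAȳ = (1920.00)(40.00) + (1440.00)(12.00) + (200.00)(30.67) = 100213.33 mm³
x̄ = 106933.33 / 3560.00 = 30.04 mm
ȳ = 100213.33 / 3560.00 = 28.15 mm

x̄ = 30.04 mm, ȳ = 28.15 mm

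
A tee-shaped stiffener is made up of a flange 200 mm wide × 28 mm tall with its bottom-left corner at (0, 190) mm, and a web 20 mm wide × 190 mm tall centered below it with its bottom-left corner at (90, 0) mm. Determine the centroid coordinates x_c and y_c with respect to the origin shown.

Part | A | x̄ᵢ | ȳᵢ | A·x̄ᵢ | A·ȳᵢ
web | 3800.00 | 100.00 | 95.00 | 380000.00 | 361000.00
flange | 5600.00 | 100.00 | 204.00 | 560000.00 | 1142400.00
Σ | 9400.00 |  |  | 940000.00 | 1503400.00
x_c = 940000.00 / 9400.00 = 100.00 mm
y_c = 1503400.00 / 9400.00 = 159.94 mm

x_c = 100.00 mm, y_c = 159.94 mm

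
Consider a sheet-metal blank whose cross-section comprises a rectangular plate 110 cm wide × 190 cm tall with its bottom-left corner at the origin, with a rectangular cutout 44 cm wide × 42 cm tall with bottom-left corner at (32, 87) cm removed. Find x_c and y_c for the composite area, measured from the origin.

plate: A = 110 × 190 = 20900.00, centroid at (55.00, 95.00).
hole: A = −(44 × 42) = -1848.00, centroid at (54.00, 108.00).
ΣA = 19052.00 cm²
ΣAx_c = (20900.00)(55.00) + (-1848.00)(54.00) = 1049708.00 cm³
ΣAy_c = (20900.00)(95.00) + (-1848.00)(108.00) = 1785916.00 cm³
x_c = 1049708.00 / 19052.00 = 55.10 cm
y_c = 1785916.00 / 19052.00 = 93.74 cm

x_c = 55.10 cm, y_c = 93.74 cm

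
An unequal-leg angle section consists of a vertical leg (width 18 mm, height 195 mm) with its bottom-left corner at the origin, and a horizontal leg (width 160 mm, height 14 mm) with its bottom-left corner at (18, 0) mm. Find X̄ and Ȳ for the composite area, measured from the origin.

X̄ = 43.67 mm, Ȳ = 62.24 mm

vertical leg: A = 18 × 195 = 3510.00, centroid at (9.00, 97.50).
horizontal leg: A = 160 × 14 = 2240.00, centroid at (98.00, 7.00).
ΣA = 5750.00 mm², ΣAX̄ = 251110.00 mm³, ΣAȲ = 357905.00 mm³.
X̄ = 251110.00/5750.00 = 43.67 mm; Ȳ = 357905.00/5750.00 = 62.24 mm.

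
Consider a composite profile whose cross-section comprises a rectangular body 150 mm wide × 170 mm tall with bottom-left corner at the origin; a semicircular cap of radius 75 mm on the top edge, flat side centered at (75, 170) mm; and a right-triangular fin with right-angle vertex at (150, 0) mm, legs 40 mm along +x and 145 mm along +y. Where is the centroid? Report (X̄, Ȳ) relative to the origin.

Part | A | x̄ᵢ | ȳᵢ | A·x̄ᵢ | A·ȳᵢ
rectangular body | 25500.00 | 75.00 | 85.00 | 1912500.00 | 2167500.00
semicircular top | 8835.73 | 75.00 | 201.83 | 662679.70 | 1783323.99
triangular fin | 2900.00 | 163.33 | 48.33 | 473666.67 | 140166.67
Σ | 37235.73 |  |  | 3048846.37 | 4090990.65
X̄ = 3048846.37 / 37235.73 = 81.88 mm
Ȳ = 4090990.65 / 37235.73 = 109.87 mm

X̄ = 81.88 mm, Ȳ = 109.87 mm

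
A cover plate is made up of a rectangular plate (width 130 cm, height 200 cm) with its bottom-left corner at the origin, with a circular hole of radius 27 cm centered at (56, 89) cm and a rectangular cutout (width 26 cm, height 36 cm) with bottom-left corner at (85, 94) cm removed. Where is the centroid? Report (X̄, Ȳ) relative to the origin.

Part | A | x̄ᵢ | ȳᵢ | A·x̄ᵢ | A·ȳᵢ
plate | 26000.00 | 65.00 | 100.00 | 1690000.00 | 2600000.00
hole 1 | -2290.22 | 56.00 | 89.00 | -128252.38 | -203829.67
hole 2 | -936.00 | 98.00 | 112.00 | -91728.00 | -104832.00
Σ | 22773.78 |  |  | 1470019.62 | 2291338.33
X̄ = 1470019.62 / 22773.78 = 64.55 cm
Ȳ = 2291338.33 / 22773.78 = 100.61 cm

X̄ = 64.55 cm, Ȳ = 100.61 cm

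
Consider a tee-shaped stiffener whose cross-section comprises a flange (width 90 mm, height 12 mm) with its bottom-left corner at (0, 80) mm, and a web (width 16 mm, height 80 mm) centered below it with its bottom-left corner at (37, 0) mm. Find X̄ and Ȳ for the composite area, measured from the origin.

Part | A | x̄ᵢ | ȳᵢ | A·x̄ᵢ | A·ȳᵢ
web | 1280.00 | 45.00 | 40.00 | 57600.00 | 51200.00
flange | 1080.00 | 45.00 | 86.00 | 48600.00 | 92880.00
Σ | 2360.00 |  |  | 106200.00 | 144080.00
X̄ = 106200.00 / 2360.00 = 45.00 mm
Ȳ = 144080.00 / 2360.00 = 61.05 mm

X̄ = 45.00 mm, Ȳ = 61.05 mm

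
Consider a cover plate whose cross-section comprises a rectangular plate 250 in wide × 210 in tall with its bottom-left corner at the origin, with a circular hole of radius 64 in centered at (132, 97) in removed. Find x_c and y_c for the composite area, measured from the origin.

Part | A | x̄ᵢ | ȳᵢ | A·x̄ᵢ | A·ȳᵢ
plate | 52500.00 | 125.00 | 105.00 | 6562500.00 | 5512500.00
hole | -12867.96 | 132.00 | 97.00 | -1698571.18 | -1248192.46
Σ | 39632.04 |  |  | 4863928.82 | 4264307.54
x_c = 4863928.82 / 39632.04 = 122.73 in
y_c = 4264307.54 / 39632.04 = 107.60 in

x_c = 122.73 in, y_c = 107.60 in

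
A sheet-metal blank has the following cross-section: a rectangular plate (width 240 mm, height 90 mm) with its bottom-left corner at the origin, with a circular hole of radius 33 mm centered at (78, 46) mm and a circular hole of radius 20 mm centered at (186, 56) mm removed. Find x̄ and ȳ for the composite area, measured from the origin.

plate: A = 240 × 90 = 21600.00, centroid at (120.00, 45.00).
hole 1: A = −π·33² = -3421.19, centroid at (78.00, 46.00).
hole 2: A = −π·20² = -1256.64, centroid at (186.00, 56.00).
ΣA = 16922.17 mm²
ΣAx̄ = (21600.00)(120.00) + (-3421.19)(78.00) + (-1256.64)(186.00) = 2091412.34 mm³
ΣAȳ = (21600.00)(45.00) + (-3421.19)(46.00) + (-1256.64)(56.00) = 744253.38 mm³
x̄ = 2091412.34 / 16922.17 = 123.59 mm
ȳ = 744253.38 / 16922.17 = 43.98 mm

x̄ = 123.59 mm, ȳ = 43.98 mm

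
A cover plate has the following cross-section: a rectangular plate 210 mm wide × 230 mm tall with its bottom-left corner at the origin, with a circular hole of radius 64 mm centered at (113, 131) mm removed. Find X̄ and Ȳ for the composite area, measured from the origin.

plate: A = 210 × 230 = 48300.00, centroid at (105.00, 115.00).
hole: A = −π·64² = -12867.96, centroid at (113.00, 131.00).
ΣA = 35432.04 mm²
ΣAX̄ = (48300.00)(105.00) + (-12867.96)(113.00) = 3617420.12 mm³
ΣAȲ = (48300.00)(115.00) + (-12867.96)(131.00) = 3868796.78 mm³
X̄ = 3617420.12 / 35432.04 = 102.09 mm
Ȳ = 3868796.78 / 35432.04 = 109.19 mm

X̄ = 102.09 mm, Ȳ = 109.19 mm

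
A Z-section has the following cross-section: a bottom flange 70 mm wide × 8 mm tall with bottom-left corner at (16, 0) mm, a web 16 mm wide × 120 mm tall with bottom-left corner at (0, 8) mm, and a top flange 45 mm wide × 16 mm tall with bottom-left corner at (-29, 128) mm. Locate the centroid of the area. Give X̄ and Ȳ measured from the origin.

bottom flange: A = 70 × 8 = 560.00, centroid at (51.00, 4.00).
web: A = 16 × 120 = 1920.00, centroid at (8.00, 68.00).
top flange: A = 45 × 16 = 720.00, centroid at (-6.50, 136.00).
ΣA = 3200.00 mm², ΣAX̄ = 39240.00 mm³, ΣAȲ = 230720.00 mm³.
X̄ = 39240.00/3200.00 = 12.26 mm; Ȳ = 230720.00/3200.00 = 72.10 mm.

X̄ = 12.26 mm, Ȳ = 72.10 mm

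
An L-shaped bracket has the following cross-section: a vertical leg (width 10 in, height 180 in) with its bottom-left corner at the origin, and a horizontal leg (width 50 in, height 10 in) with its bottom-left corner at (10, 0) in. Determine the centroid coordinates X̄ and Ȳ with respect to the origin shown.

vertical leg: A = 10 × 180 = 1800.00, centroid at (5.00, 90.00).
horizontal leg: A = 50 × 10 = 500.00, centroid at (35.00, 5.00).
ΣA = 2300.00 in²
ΣAX̄ = (1800.00)(5.00) + (500.00)(35.00) = 26500.00 in³
ΣAȲ = (1800.00)(90.00) + (500.00)(5.00) = 164500.00 in³
X̄ = 26500.00 / 2300.00 = 11.52 in
Ȳ = 164500.00 / 2300.00 = 71.52 in

X̄ = 11.52 in, Ȳ = 71.52 in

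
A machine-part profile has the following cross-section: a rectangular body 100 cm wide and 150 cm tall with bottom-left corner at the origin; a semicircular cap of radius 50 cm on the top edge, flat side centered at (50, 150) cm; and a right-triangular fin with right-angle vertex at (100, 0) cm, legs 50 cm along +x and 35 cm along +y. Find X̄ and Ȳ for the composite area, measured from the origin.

X̄ = 52.95 cm, Ȳ = 91.28 cm

rectangular body: A = 100 × 150 = 15000.00, centroid at (50.00, 75.00).
semicircular top: A = ½π·50² = 3926.99, centroid at (50.00, 171.22).
triangular fin: A = ½·50·35 = 875.00, centroid at (116.67, 11.67).
ΣA = 19801.99 cm²
ΣAX̄ = (15000.00)(50.00) + (3926.99)(50.00) + (875.00)(116.67) = 1048432.87 cm³
ΣAȲ = (15000.00)(75.00) + (3926.99)(171.22) + (875.00)(11.67) = 1807590.29 cm³
X̄ = 1048432.87 / 19801.99 = 52.95 cm
Ȳ = 1807590.29 / 19801.99 = 91.28 cm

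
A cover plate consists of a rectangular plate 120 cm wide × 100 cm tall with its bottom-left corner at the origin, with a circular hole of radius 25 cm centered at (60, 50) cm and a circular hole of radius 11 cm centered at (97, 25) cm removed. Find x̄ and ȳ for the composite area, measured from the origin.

x̄ = 58.54 cm, ȳ = 50.98 cm

Part | A | x̄ᵢ | ȳᵢ | A·x̄ᵢ | A·ȳᵢ
plate | 12000.00 | 60.00 | 50.00 | 720000.00 | 600000.00
hole 1 | -1963.50 | 60.00 | 50.00 | -117809.72 | -98174.77
hole 2 | -380.13 | 97.00 | 25.00 | -36872.87 | -9503.32
Σ | 9656.37 |  |  | 565317.40 | 492321.91
x̄ = 565317.40 / 9656.37 = 58.54 cm
ȳ = 492321.91 / 9656.37 = 50.98 cm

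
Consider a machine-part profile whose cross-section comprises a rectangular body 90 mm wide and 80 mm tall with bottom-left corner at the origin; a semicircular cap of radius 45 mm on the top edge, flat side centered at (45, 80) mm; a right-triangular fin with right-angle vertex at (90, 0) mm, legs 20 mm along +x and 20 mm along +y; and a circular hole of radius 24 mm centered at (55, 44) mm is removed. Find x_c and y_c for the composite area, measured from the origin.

Part | A | x̄ᵢ | ȳᵢ | A·x̄ᵢ | A·ȳᵢ
rectangular body | 7200.00 | 45.00 | 40.00 | 324000.00 | 288000.00
semicircular top | 3180.86 | 45.00 | 99.10 | 143138.82 | 315219.00
triangular fin | 200.00 | 96.67 | 6.67 | 19333.33 | 1333.33
hole | -1809.56 | 55.00 | 44.00 | -99525.66 | -79620.52
Σ | 8771.31 |  |  | 386946.49 | 524931.81
x_c = 386946.49 / 8771.31 = 44.12 mm
y_c = 524931.81 / 8771.31 = 59.85 mm

x_c = 44.12 mm, y_c = 59.85 mm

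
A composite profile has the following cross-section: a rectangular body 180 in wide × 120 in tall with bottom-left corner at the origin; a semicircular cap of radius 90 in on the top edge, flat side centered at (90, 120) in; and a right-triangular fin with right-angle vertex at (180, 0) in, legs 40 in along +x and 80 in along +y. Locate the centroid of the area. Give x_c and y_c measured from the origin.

x_c = 94.60 in, y_c = 93.30 in

rectangular body: A = 180 × 120 = 21600.00, centroid at (90.00, 60.00).
semicircular top: A = ½π·90² = 12723.45, centroid at (90.00, 158.20).
triangular fin: A = ½·40·80 = 1600.00, centroid at (193.33, 26.67).
ΣA = 35923.45 in²
ΣAx_c = (21600.00)(90.00) + (12723.45)(90.00) + (1600.00)(193.33) = 3398443.86 in³
ΣAy_c = (21600.00)(60.00) + (12723.45)(158.20) + (1600.00)(26.67) = 3351480.70 in³
x_c = 3398443.86 / 35923.45 = 94.60 in
y_c = 3351480.70 / 35923.45 = 93.30 in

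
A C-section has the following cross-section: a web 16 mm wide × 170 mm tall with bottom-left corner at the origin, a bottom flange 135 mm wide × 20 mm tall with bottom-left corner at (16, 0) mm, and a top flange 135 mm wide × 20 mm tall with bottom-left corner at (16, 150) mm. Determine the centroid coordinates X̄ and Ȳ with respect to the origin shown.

X̄ = 58.21 mm, Ȳ = 85.00 mm

web: A = 16 × 170 = 2720.00, centroid at (8.00, 85.00).
bottom flange: A = 135 × 20 = 2700.00, centroid at (83.50, 10.00).
top flange: A = 135 × 20 = 2700.00, centroid at (83.50, 160.00).
ΣA = 8120.00 mm², ΣAX̄ = 472660.00 mm³, ΣAȲ = 690200.00 mm³.
X̄ = 472660.00/8120.00 = 58.21 mm; Ȳ = 690200.00/8120.00 = 85.00 mm.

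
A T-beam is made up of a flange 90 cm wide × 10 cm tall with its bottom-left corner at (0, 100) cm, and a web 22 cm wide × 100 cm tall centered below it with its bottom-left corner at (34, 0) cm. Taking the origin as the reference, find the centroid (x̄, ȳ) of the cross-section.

Part | A | x̄ᵢ | ȳᵢ | A·x̄ᵢ | A·ȳᵢ
web | 2200.00 | 45.00 | 50.00 | 99000.00 | 110000.00
flange | 900.00 | 45.00 | 105.00 | 40500.00 | 94500.00
Σ | 3100.00 |  |  | 139500.00 | 204500.00
x̄ = 139500.00 / 3100.00 = 45.00 cm
ȳ = 204500.00 / 3100.00 = 65.97 cm

x̄ = 45.00 cm, ȳ = 65.97 cm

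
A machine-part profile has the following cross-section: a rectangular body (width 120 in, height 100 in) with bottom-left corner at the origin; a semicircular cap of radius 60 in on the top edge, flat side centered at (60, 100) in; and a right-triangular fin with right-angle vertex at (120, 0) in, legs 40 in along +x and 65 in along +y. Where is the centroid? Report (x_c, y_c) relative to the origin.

rectangular body: A = 120 × 100 = 12000.00, centroid at (60.00, 50.00).
semicircular top: A = ½π·60² = 5654.87, centroid at (60.00, 125.46).
triangular fin: A = ½·40·65 = 1300.00, centroid at (133.33, 21.67).
ΣA = 18954.87 in²
ΣAx_c = (12000.00)(60.00) + (5654.87)(60.00) + (1300.00)(133.33) = 1232625.34 in³
ΣAy_c = (12000.00)(50.00) + (5654.87)(125.46) + (1300.00)(21.67) = 1337653.34 in³
x_c = 1232625.34 / 18954.87 = 65.03 in
y_c = 1337653.34 / 18954.87 = 70.57 in

x_c = 65.03 in, y_c = 70.57 in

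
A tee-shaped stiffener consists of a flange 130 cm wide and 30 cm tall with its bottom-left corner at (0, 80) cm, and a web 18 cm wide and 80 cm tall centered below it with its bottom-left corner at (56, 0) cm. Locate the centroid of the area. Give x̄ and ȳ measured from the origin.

web: A = 18 × 80 = 1440.00, centroid at (65.00, 40.00).
flange: A = 130 × 30 = 3900.00, centroid at (65.00, 95.00).
ΣA = 5340.00 cm²
ΣAx̄ = (1440.00)(65.00) + (3900.00)(65.00) = 347100.00 cm³
ΣAȳ = (1440.00)(40.00) + (3900.00)(95.00) = 428100.00 cm³
x̄ = 347100.00 / 5340.00 = 65.00 cm
ȳ = 428100.00 / 5340.00 = 80.17 cm

x̄ = 65.00 cm, ȳ = 80.17 cm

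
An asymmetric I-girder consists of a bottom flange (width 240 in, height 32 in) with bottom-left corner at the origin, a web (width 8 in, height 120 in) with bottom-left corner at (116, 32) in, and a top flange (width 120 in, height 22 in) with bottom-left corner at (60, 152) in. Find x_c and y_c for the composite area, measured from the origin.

x_c = 120.00 in, y_c = 56.87 in

bottom flange: A = 240 × 32 = 7680.00, centroid at (120.00, 16.00).
web: A = 8 × 120 = 960.00, centroid at (120.00, 92.00).
top flange: A = 120 × 22 = 2640.00, centroid at (120.00, 163.00).
ΣA = 11280.00 in², ΣAx_c = 1353600.00 in³, ΣAy_c = 641520.00 in³.
x_c = 1353600.00/11280.00 = 120.00 in; y_c = 641520.00/11280.00 = 56.87 in.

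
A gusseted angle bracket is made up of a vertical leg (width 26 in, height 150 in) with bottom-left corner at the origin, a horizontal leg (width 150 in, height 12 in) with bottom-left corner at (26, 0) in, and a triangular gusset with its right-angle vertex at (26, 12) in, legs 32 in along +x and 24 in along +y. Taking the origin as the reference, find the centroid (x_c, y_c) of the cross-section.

Part | A | x̄ᵢ | ȳᵢ | A·x̄ᵢ | A·ȳᵢ
vertical leg | 3900.00 | 13.00 | 75.00 | 50700.00 | 292500.00
horizontal leg | 1800.00 | 101.00 | 6.00 | 181800.00 | 10800.00
gusset | 384.00 | 36.67 | 20.00 | 14080.00 | 7680.00
Σ | 6084.00 |  |  | 246580.00 | 310980.00
x_c = 246580.00 / 6084.00 = 40.53 in
y_c = 310980.00 / 6084.00 = 51.11 in

x_c = 40.53 in, y_c = 51.11 in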